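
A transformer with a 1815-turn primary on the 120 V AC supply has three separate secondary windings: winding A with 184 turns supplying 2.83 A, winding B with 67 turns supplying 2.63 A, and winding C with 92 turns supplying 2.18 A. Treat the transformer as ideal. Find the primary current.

V_A = 120 × 184/1815 = 12.165 V; V_B = 120 × 67/1815 = 4.4298 V; V_C = 120 × 92/1815 = 6.0826 V.
P_out = V_A I_A + V_B I_B + V_C I_C = 12.165×2.83 + 4.4298×2.63 + 6.0826×2.18 = 34.428 + 11.650 + 13.260 = 59.338 W.
Ideal ⇒ P_in = P_out, so I_p = P_out/V_p = 59.338/120 = 0.494 A.

I_p ≈ 0.494 A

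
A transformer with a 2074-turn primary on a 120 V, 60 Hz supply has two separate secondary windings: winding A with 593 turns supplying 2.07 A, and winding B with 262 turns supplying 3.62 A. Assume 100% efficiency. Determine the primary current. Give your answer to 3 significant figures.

I_p ≈ 1.05 A

V_A = 120 × 593/2074 = 34.311 V; V_B = 120 × 262/2074 = 15.159 V.
P_out = V_A I_A + V_B I_B = 34.311×2.07 + 15.159×3.62 = 71.023 + 54.876 = 125.90 W.
Ideal ⇒ P_in = P_out, so I_p = P_out/V_p = 125.90/120 = 1.05 A.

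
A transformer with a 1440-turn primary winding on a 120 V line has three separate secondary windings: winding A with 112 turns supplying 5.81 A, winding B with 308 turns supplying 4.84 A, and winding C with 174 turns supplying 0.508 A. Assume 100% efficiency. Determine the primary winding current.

V_A = 120 × 112/1440 = 9.3333 V; V_B = 120 × 308/1440 = 25.667 V; V_C = 120 × 174/1440 = 14.500 V.
P_out = V_A I_A + V_B I_B + V_C I_C = 9.3333×5.81 + 25.667×4.84 + 14.500×0.508 = 54.227 + 124.23 + 7.3660 = 185.82 W.
Ideal ⇒ P_in = P_out, so I_p = P_out/V_p = 185.82/120 = 1.55 A.

I_p ≈ 1.55 A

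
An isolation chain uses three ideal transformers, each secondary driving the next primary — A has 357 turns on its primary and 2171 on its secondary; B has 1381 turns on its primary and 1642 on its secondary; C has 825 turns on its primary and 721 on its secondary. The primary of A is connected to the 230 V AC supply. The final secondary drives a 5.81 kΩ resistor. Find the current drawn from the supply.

Secondary of A: V = 230.00 × 2171/357 = 1398.7 V.
Secondary of B: V = 1398.7 × 1642/1381 = 1663.0 V.
Secondary of C: V = 1663.0 × 721/825 = 1453.4 V.
I_load = 1453.4/5810 = 0.25015 A, so P_out = 1453.4 × 0.25015 = 363.57 W.
All ideal ⇒ P_in = P_out, so I_supply = 363.57/230 = 1.58 A.

I_supply ≈ 1.58 A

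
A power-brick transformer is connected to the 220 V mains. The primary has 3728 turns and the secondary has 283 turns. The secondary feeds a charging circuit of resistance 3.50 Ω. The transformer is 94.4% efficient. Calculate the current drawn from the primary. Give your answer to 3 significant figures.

V_s = 220 × 283/3728 = 16.701 V.
I_s = V_s/R = 16.701/3.50 = 4.7716 A.
P_out = V_s I_s = 16.701 × 4.7716 = 79.689 W.
P_in = P_out/η = 79.689/0.944 = 84.416 W.
I_p = P_in/V_p = 84.416/220 = 0.384 A.

I_p ≈ 0.384 A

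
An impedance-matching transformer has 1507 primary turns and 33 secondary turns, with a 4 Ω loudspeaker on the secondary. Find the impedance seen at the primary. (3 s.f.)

Z_p = (N_p/N_s)² × Z_s = (1507/33)² × 4 = 8340 Ω.

Z_p ≈ 8340 Ω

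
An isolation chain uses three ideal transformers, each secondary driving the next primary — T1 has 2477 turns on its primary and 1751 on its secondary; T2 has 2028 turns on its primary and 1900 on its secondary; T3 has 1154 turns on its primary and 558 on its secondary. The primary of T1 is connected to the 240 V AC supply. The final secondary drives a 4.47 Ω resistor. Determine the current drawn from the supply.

Secondary of T1: V = 240.00 × 1751/2477 = 169.66 V.
Secondary of T2: V = 169.66 × 1900/2028 = 158.95 V.
Secondary of T3: V = 158.95 × 558/1154 = 76.857 V.
I_load = 76.857/4.47 = 17.194 A, so P_out = 76.857 × 17.194 = 1321.5 W.
All ideal ⇒ P_in = P_out, so I_supply = 1321.5/240 = 5.51 A.

I_supply ≈ 5.51 A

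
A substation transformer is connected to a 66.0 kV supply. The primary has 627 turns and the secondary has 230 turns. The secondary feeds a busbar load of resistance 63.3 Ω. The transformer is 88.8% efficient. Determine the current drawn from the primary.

V_s = 66000 × 230/627 = 24211 V.
I_s = V_s/R = 24211/63.3 = 382.47 A.
P_out = V_s I_s = 24211 × 382.47 = 9.2599×10^6 W.
P_in = P_out/η = 9.2599×10^6/0.888 = 1.0428×10^7 W.
I_p = P_in/V_p = 1.0428×10^7/66000 = 158 A.

I_p ≈ 158 A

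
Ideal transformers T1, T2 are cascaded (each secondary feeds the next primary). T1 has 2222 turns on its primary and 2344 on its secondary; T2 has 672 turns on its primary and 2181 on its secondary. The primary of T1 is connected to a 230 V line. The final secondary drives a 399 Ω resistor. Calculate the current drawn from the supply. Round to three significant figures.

After T1: V = 230.00 × 2344/2222 = 242.63 V.
After T2: V = 242.63 × 2181/672 = 787.46 V.
I_load = 787.46/399 = 1.9736 A, so P_out = 787.46 × 1.9736 = 1554.1 W.
All ideal ⇒ P_in = P_out, so I_supply = 1554.1/230 = 6.76 A.

I_supply ≈ 6.76 A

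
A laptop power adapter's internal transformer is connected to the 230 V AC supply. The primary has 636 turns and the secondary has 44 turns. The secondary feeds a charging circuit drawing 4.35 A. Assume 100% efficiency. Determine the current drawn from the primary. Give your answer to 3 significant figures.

I_p ≈ 0.301 A

For an ideal transformer I_p N_p = I_s N_s, so I_p = 4.35 × 44/636 = 0.301 A.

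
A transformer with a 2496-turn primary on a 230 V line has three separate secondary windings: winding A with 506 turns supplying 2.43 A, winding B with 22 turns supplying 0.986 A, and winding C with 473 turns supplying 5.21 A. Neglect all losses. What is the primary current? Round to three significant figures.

I_p ≈ 1.49 A

V_A = 230 × 506/2496 = 46.627 V; V_B = 230 × 22/2496 = 2.0272 V; V_C = 230 × 473/2496 = 43.586 V.
P_out = V_A I_A + V_B I_B + V_C I_C = 46.627×2.43 + 2.0272×0.986 + 43.586×5.21 = 113.30 + 1.9989 + 227.08 = 342.38 W.
Ideal ⇒ P_in = P_out, so I_p = P_out/V_p = 342.38/230 = 1.49 A.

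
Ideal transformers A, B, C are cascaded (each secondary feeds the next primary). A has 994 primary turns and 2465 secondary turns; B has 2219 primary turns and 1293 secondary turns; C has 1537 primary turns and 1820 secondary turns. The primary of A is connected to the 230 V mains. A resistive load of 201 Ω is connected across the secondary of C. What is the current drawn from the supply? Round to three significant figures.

I_supply ≈ 3.35 A

After A: V = 230.00 × 2465/994 = 570.37 V.
After B: V = 570.37 × 1293/2219 = 332.35 V.
After C: V = 332.35 × 1820/1537 = 393.55 V.
I_load = 393.55/201 = 1.9579 A, so P_out = 393.55 × 1.9579 = 770.55 W.
All ideal ⇒ P_in = P_out, so I_supply = 770.55/230 = 3.35 A.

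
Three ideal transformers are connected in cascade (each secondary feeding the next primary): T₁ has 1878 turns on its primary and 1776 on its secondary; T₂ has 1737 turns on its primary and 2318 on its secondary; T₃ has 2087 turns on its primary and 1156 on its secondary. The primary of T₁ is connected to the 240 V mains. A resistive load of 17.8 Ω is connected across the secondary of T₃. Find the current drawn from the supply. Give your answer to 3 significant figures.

I_supply ≈ 6.59 A

Secondary of T₁: V = 240.00 × 1776/1878 = 226.96 V.
Secondary of T₂: V = 226.96 × 2318/1737 = 302.88 V.
Secondary of T₃: V = 302.88 × 1156/2087 = 167.77 V.
I_load = 167.77/17.8 = 9.4251 A, so P_out = 167.77 × 9.4251 = 1581.2 W.
All ideal ⇒ P_in = P_out, so I_supply = 1581.2/240 = 6.59 A.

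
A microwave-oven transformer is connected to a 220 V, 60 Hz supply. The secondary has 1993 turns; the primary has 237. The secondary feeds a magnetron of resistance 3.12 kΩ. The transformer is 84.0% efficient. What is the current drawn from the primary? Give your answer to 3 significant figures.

I_p ≈ 5.94 A

V_s = 220 × 1993/237 = 1850.0 V.
I_s = V_s/R = 1850.0/3120 = 0.59296 A.
P_out = V_s I_s = 1850.0 × 0.59296 = 1097.0 W.
P_in = P_out/η = 1097.0/0.840 = 1306.0 W.
I_p = P_in/V_p = 1306.0/220 = 5.94 A.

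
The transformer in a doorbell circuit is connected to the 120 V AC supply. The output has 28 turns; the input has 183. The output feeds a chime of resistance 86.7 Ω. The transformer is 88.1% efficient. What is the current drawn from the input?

V_out = 120 × 28/183 = 18.361 V.
I_out = V_out/R = 18.361/86.7 = 0.21177 A.
P_out = V_out I_out = 18.361 × 0.21177 = 3.8883 W.
P_in = P_out/η = 3.8883/0.881 = 4.4135 W.
I_in = P_in/V_in = 4.4135/120 = 0.0368 A.

I_in ≈ 0.0368 A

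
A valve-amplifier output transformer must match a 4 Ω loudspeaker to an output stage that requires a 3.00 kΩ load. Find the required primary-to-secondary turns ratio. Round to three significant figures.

Z_p/Z_s = (N_p/N_s)², so N_p/N_s = √(3000/4) = √750 = 27.4.

N_p/N_s ≈ 27.4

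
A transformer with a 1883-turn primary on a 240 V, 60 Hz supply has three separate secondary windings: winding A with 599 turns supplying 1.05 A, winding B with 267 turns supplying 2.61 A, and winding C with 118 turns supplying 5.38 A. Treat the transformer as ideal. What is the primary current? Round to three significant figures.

I_p ≈ 1.04 A

V_A = 240 × 599/1883 = 76.346 V; V_B = 240 × 267/1883 = 34.031 V; V_C = 240 × 118/1883 = 15.040 V.
P_out = V_A I_A + V_B I_B + V_C I_C = 76.346×1.05 + 34.031×2.61 + 15.040×5.38 = 80.164 + 88.820 + 80.914 = 249.90 W.
Ideal ⇒ P_in = P_out, so I_p = P_out/V_p = 249.90/240 = 1.04 A.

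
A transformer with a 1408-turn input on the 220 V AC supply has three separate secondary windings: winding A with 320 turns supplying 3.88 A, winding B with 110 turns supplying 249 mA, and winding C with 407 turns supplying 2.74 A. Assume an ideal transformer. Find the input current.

I_in ≈ 1.69 A

V_A = 220 × 320/1408 = 50.000 V; V_B = 220 × 110/1408 = 17.188 V; V_C = 220 × 407/1408 = 63.594 V.
P_out = V_A I_A + V_B I_B + V_C I_C = 50.000×3.88 + 17.188×0.249 + 63.594×2.74 = 194.00 + 4.2797 + 174.25 = 372.53 W.
Ideal ⇒ P_in = P_out, so I_in = P_out/V_in = 372.53/220 = 1.69 A.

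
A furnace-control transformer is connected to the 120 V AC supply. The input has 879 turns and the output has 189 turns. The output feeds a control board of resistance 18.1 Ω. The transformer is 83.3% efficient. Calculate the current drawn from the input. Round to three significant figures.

I_in ≈ 0.368 A

V_out = 120 × 189/879 = 25.802 V.
I_out = V_out/R = 25.802/18.1 = 1.4255 A.
P_out = V_out I_out = 25.802 × 1.4255 = 36.782 W.
P_in = P_out/η = 36.782/0.833 = 44.155 W.
I_in = P_in/V_in = 44.155/120 = 0.368 A.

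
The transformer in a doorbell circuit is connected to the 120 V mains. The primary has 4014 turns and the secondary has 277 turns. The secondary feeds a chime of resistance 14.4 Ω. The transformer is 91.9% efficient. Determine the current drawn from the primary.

I_p ≈ 0.0432 A

V_s = 120 × 277/4014 = 8.2810 V.
I_s = V_s/R = 8.2810/14.4 = 0.57507 A.
P_out = V_s I_s = 8.2810 × 0.57507 = 4.7622 W.
P_in = P_out/η = 4.7622/0.919 = 5.1819 W.
I_p = P_in/V_p = 5.1819/120 = 0.0432 A.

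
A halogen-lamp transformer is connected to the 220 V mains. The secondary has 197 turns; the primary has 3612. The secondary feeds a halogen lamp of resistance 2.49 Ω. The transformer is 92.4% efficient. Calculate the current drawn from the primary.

V_s = 220 × 197/3612 = 11.999 V.
I_s = V_s/R = 11.999/2.49 = 4.8188 A.
P_out = V_s I_s = 11.999 × 4.8188 = 57.821 W.
P_in = P_out/η = 57.821/0.924 = 62.576 W.
I_p = P_in/V_p = 62.576/220 = 0.284 A.

I_p ≈ 0.284 A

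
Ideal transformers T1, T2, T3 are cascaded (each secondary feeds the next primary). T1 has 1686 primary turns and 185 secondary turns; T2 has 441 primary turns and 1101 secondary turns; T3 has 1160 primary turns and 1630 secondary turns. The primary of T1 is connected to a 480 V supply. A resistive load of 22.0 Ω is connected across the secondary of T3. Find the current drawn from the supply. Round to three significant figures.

I_supply ≈ 3.23 A

After T1: V = 480.00 × 185/1686 = 52.669 V.
After T2: V = 52.669 × 1101/441 = 131.49 V.
After T3: V = 131.49 × 1630/1160 = 184.77 V.
I_load = 184.77/22.0 = 8.3987 A, so P_out = 184.77 × 8.3987 = 1551.8 W.
All ideal ⇒ P_in = P_out, so I_supply = 1551.8/480 = 3.23 A.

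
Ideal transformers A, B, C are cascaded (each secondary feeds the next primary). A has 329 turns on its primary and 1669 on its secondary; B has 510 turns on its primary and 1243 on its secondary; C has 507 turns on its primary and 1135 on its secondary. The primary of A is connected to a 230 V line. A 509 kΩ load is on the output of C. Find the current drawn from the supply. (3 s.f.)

Secondary of A: V = 230.00 × 1669/329 = 1166.8 V.
Secondary of B: V = 1166.8 × 1243/510 = 2843.7 V.
Secondary of C: V = 2843.7 × 1135/507 = 6366.2 V.
I_load = 6366.2/509000 = 0.012507 A, so P_out = 6366.2 × 0.012507 = 79.623 W.
All ideal ⇒ P_in = P_out, so I_supply = 79.623/230 = 0.346 A.

I_supply ≈ 0.346 A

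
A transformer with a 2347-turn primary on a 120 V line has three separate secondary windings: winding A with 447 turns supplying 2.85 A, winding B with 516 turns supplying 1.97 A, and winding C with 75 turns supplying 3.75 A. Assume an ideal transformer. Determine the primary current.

V_A = 120 × 447/2347 = 22.855 V; V_B = 120 × 516/2347 = 26.383 V; V_C = 120 × 75/2347 = 3.8347 V.
P_out = V_A I_A + V_B I_B + V_C I_C = 22.855×2.85 + 26.383×1.97 + 3.8347×3.75 = 65.136 + 51.974 + 14.380 = 131.49 W.
Ideal ⇒ P_in = P_out, so I_p = P_out/V_p = 131.49/120 = 1.10 A.

I_p ≈ 1.10 A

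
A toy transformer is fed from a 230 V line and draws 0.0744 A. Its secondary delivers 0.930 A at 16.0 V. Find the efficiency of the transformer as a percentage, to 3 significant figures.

P_in = 230 × 0.0744 = 17.1120 W.
P_out = 16.0 × 0.930 = 14.8800 W.
η = P_out/P_in = 14.8800/17.1120 = 0.870.

η ≈ 87.0%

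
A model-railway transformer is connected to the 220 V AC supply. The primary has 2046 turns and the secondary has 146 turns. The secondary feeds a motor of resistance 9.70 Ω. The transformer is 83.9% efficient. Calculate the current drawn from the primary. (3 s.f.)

I_p ≈ 0.138 A

V_s = 220 × 146/2046 = 15.699 V.
I_s = V_s/R = 15.699/9.70 = 1.6184 A.
P_out = V_s I_s = 15.699 × 1.6184 = 25.408 W.
P_in = P_out/η = 25.408/0.839 = 30.284 W.
I_p = P_in/V_p = 30.284/220 = 0.138 A.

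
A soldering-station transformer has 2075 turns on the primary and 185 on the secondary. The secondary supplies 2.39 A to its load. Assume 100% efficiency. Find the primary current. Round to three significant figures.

I_p ≈ 0.213 A

For an ideal transformer I_p/I_s = N_s/N_p, so I_p = 2.39 × 185/2075 = 0.213 A.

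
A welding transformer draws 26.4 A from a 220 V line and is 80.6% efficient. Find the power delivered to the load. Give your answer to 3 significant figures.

P_out ≈ 4680 W

P_in = V_p I_p = 220 × 26.4 = 5808.0 W.
P_out = η P_in = 0.806 × 5808.0 = 4680 W.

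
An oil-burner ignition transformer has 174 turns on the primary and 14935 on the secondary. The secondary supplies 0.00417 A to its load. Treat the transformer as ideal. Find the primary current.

For an ideal transformer I_p/I_s = N_s/N_p, so I_p = 0.00417 × 14935/174 = 0.358 A.

I_p ≈ 0.358 A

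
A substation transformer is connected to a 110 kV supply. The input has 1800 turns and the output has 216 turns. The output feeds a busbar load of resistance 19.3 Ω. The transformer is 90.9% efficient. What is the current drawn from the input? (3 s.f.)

V_out = 110000 × 216/1800 = 13200 V.
I_out = V_out/R = 13200/19.3 = 683.94 A.
P_out = V_out I_out = 13200 × 683.94 = 9.0280×10^6 W.
P_in = P_out/η = 9.0280×10^6/0.909 = 9.9318×10^6 W.
I_in = P_in/V_in = 9.9318×10^6/110000 = 90.3 A.

I_in ≈ 90.3 A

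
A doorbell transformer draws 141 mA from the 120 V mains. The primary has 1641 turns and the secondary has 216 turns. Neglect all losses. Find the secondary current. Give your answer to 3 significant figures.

I_s/I_p = N_p/N_s, so I_s = 0.141 × 1641/216 = 1.07 A.

I_s ≈ 1.07 A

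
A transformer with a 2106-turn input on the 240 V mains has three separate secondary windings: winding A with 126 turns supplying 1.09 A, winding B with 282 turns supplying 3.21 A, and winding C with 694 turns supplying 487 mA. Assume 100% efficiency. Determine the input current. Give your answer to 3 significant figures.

V_A = 240 × 126/2106 = 14.359 V; V_B = 240 × 282/2106 = 32.137 V; V_C = 240 × 694/2106 = 79.088 V.
P_out = V_A I_A + V_B I_B + V_C I_C = 14.359×1.09 + 32.137×3.21 + 79.088×0.487 = 15.651 + 103.16 + 38.516 = 157.33 W.
Ideal ⇒ P_in = P_out, so I_in = P_out/V_in = 157.33/240 = 0.656 A.

I_in ≈ 0.656 A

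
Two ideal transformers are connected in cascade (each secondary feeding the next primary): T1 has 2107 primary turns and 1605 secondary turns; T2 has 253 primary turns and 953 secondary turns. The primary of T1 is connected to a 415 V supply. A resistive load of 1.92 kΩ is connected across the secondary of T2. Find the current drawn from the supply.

After T1: V = 415.00 × 1605/2107 = 316.12 V.
After T2: V = 316.12 × 953/253 = 1190.8 V.
I_load = 1190.8/1920 = 0.62020 A, so P_out = 1190.8 × 0.62020 = 738.52 W.
All ideal ⇒ P_in = P_out, so I_supply = 738.52/415 = 1.78 A.

I_supply ≈ 1.78 A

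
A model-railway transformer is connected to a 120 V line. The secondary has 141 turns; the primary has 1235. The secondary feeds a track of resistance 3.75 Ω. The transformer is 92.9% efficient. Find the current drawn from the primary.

V_s = 120 × 141/1235 = 13.700 V.
I_s = V_s/R = 13.700/3.75 = 3.6534 A.
P_out = V_s I_s = 13.700 × 3.6534 = 50.054 W.
P_in = P_out/η = 50.054/0.929 = 53.879 W.
I_p = P_in/V_p = 53.879/120 = 0.449 A.

I_p ≈ 0.449 A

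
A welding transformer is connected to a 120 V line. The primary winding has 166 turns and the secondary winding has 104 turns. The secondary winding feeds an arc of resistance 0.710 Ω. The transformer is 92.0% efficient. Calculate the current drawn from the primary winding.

V_s = 120 × 104/166 = 75.181 V.
I_s = V_s/R = 75.181/0.710 = 105.89 A.
P_out = V_s I_s = 75.181 × 105.89 = 7960.8 W.
P_in = P_out/η = 7960.8/0.920 = 8653.0 W.
I_p = P_in/V_p = 8653.0/120 = 72.1 A.

I_p ≈ 72.1 A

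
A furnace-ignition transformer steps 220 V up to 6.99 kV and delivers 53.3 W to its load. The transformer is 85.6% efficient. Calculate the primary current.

I_p ≈ 0.283 A

P_in = P_out/η = 53.3/0.856 = 62.266 W.
I_p = P_in/V_p = 62.266/220 = 0.283 A.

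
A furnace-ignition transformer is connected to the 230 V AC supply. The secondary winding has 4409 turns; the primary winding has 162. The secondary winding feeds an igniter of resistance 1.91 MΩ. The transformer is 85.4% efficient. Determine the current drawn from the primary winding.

I_p ≈ 0.104 A

V_s = 230 × 4409/162 = 6259.7 V.
I_s = V_s/R = 6259.7/(1.91×10^6) = 0.0032773 A.
P_out = V_s I_s = 6259.7 × 0.0032773 = 20.515 W.
P_in = P_out/η = 20.515/0.854 = 24.022 W.
I_p = P_in/V_p = 24.022/230 = 0.104 A.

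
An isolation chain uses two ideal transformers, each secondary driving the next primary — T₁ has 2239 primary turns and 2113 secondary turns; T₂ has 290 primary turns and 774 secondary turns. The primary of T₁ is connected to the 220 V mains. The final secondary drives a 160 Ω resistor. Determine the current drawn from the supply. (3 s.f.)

I_supply ≈ 8.72 A

After T₁: V = 220.00 × 2113/2239 = 207.62 V.
After T₂: V = 207.62 × 774/290 = 554.13 V.
I_load = 554.13/160 = 3.4633 A, so P_out = 554.13 × 3.4633 = 1919.1 W.
All ideal ⇒ P_in = P_out, so I_supply = 1919.1/220 = 8.72 A.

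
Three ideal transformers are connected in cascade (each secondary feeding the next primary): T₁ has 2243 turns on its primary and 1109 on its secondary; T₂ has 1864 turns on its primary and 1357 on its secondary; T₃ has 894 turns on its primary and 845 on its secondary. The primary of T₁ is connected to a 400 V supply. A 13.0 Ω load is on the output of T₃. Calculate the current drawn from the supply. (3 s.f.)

Secondary of T₁: V = 400.00 × 1109/2243 = 197.77 V.
Secondary of T₂: V = 197.77 × 1357/1864 = 143.98 V.
Secondary of T₃: V = 143.98 × 845/894 = 136.09 V.
I_load = 136.09/13.0 = 10.468 A, so P_out = 136.09 × 10.468 = 1424.6 W.
All ideal ⇒ P_in = P_out, so I_supply = 1424.6/400 = 3.56 A.

I_supply ≈ 3.56 A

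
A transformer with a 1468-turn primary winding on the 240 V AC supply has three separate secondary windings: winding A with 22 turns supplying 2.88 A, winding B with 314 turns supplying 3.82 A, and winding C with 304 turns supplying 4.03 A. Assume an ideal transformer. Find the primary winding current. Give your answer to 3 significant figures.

I_p ≈ 1.69 A

V_A = 240 × 22/1468 = 3.5967 V; V_B = 240 × 314/1468 = 51.335 V; V_C = 240 × 304/1468 = 49.700 V.
P_out = V_A I_A + V_B I_B + V_C I_C = 3.5967×2.88 + 51.335×3.82 + 49.700×4.03 = 10.359 + 196.10 + 200.29 = 406.75 W.
Ideal ⇒ P_in = P_out, so I_p = P_out/V_p = 406.75/240 = 1.69 A.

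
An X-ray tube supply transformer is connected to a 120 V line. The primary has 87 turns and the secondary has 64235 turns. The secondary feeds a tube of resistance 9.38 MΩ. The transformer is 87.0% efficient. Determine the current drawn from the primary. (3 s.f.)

V_s = 120 × 64235/87 = 88600 V.
I_s = V_s/R = 88600/(9.38×10^6) = 0.0094456 A.
P_out = V_s I_s = 88600 × 0.0094456 = 836.88 W.
P_in = P_out/η = 836.88/0.870 = 961.93 W.
I_p = P_in/V_p = 961.93/120 = 8.02 A.

I_p ≈ 8.02 A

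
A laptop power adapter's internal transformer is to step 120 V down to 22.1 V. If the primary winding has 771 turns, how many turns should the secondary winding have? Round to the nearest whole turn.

N_s/N_p = V_s/V_p, so N_s = 771 × 22.1/120 = 142.0 ≈ 142 turns.

N_s = 142 turns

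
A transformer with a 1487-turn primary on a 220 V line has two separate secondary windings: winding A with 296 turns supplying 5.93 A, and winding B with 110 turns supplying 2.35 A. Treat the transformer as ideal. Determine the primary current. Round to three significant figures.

I_p ≈ 1.35 A

V_A = 220 × 296/1487 = 43.793 V; V_B = 220 × 110/1487 = 16.274 V.
P_out = V_A I_A + V_B I_B = 43.793×5.93 + 16.274×2.35 = 259.69 + 38.245 = 297.94 W.
Ideal ⇒ P_in = P_out, so I_p = P_out/V_p = 297.94/220 = 1.35 A.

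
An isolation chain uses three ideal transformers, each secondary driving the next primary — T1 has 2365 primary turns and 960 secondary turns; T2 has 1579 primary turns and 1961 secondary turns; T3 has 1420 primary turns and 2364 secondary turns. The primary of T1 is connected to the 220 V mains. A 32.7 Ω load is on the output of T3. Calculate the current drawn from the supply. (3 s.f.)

I_supply ≈ 4.74 A

Secondary of T1: V = 220.00 × 960/2365 = 89.302 V.
Secondary of T2: V = 89.302 × 1961/1579 = 110.91 V.
Secondary of T3: V = 110.91 × 2364/1420 = 184.64 V.
I_load = 184.64/32.7 = 5.6464 A, so P_out = 184.64 × 5.6464 = 1042.5 W.
All ideal ⇒ P_in = P_out, so I_supply = 1042.5/220 = 4.74 A.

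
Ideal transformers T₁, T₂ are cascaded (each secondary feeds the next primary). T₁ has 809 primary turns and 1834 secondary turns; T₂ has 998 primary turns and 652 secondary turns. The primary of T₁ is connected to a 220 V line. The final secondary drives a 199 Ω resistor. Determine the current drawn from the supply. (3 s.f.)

Secondary of T₁: V = 220.00 × 1834/809 = 498.74 V.
Secondary of T₂: V = 498.74 × 652/998 = 325.83 V.
I_load = 325.83/199 = 1.6373 A, so P_out = 325.83 × 1.6373 = 533.49 W.
All ideal ⇒ P_in = P_out, so I_supply = 533.49/220 = 2.42 A.

I_supply ≈ 2.42 A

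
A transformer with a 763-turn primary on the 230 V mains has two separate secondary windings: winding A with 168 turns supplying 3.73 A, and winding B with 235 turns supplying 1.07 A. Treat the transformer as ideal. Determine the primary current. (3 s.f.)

I_p ≈ 1.15 A

V_A = 230 × 168/763 = 50.642 V; V_B = 230 × 235/763 = 70.839 V.
P_out = V_A I_A + V_B I_B = 50.642×3.73 + 70.839×1.07 = 188.90 + 75.798 = 264.69 W.
Ideal ⇒ P_in = P_out, so I_p = P_out/V_p = 264.69/230 = 1.15 A.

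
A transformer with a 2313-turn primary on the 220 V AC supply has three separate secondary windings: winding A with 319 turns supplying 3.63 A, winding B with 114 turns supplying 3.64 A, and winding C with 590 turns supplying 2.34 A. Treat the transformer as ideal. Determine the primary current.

I_p ≈ 1.28 A

V_A = 220 × 319/2313 = 30.342 V; V_B = 220 × 114/2313 = 10.843 V; V_C = 220 × 590/2313 = 56.118 V.
P_out = V_A I_A + V_B I_B + V_C I_C = 30.342×3.63 + 10.843×3.64 + 56.118×2.34 = 110.14 + 39.469 + 131.32 = 280.92 W.
Ideal ⇒ P_in = P_out, so I_p = P_out/V_p = 280.92/220 = 1.28 A.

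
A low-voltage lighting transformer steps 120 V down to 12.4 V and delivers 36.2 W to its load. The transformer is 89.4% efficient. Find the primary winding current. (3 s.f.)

P_in = P_out/η = 36.2/0.894 = 40.492 W.
I_p = P_in/V_p = 40.492/120 = 0.337 A.

I_p ≈ 0.337 A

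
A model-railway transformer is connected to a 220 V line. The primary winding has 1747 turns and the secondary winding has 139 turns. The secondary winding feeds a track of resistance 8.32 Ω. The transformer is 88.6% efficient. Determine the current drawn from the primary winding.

V_s = 220 × 139/1747 = 17.504 V.
I_s = V_s/R = 17.504/8.32 = 2.1039 A.
P_out = V_s I_s = 17.504 × 2.1039 = 36.827 W.
P_in = P_out/η = 36.827/0.886 = 41.565 W.
I_p = P_in/V_p = 41.565/220 = 0.189 A.

I_p ≈ 0.189 A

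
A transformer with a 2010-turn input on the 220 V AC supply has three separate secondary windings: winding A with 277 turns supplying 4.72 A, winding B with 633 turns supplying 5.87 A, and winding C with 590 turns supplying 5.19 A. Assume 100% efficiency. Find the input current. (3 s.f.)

V_A = 220 × 277/2010 = 30.318 V; V_B = 220 × 633/2010 = 69.284 V; V_C = 220 × 590/2010 = 64.577 V.
P_out = V_A I_A + V_B I_B + V_C I_C = 30.318×4.72 + 69.284×5.87 + 64.577×5.19 = 143.10 + 406.69 + 335.16 = 884.95 W.
Ideal ⇒ P_in = P_out, so I_in = P_out/V_in = 884.95/220 = 4.02 A.

I_in ≈ 4.02 A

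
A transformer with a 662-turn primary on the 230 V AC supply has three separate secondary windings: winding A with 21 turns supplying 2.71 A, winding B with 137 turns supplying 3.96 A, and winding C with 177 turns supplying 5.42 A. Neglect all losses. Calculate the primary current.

I_p ≈ 2.35 A

V_A = 230 × 21/662 = 7.2961 V; V_B = 230 × 137/662 = 47.598 V; V_C = 230 × 177/662 = 61.495 V.
P_out = V_A I_A + V_B I_B + V_C I_C = 7.2961×2.71 + 47.598×3.96 + 61.495×5.42 = 19.772 + 188.49 + 333.31 = 541.57 W.
Ideal ⇒ P_in = P_out, so I_p = P_out/V_p = 541.57/230 = 2.35 A.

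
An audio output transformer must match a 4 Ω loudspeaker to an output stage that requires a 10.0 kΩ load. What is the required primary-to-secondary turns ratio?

Z_p/Z_s = (N_p/N_s)², so N_p/N_s = √(10000/4) = √2500 = 50.0.

N_p/N_s ≈ 50.0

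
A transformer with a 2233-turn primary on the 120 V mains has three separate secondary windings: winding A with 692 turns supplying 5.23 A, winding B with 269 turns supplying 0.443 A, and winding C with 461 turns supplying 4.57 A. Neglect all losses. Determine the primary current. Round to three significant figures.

I_p ≈ 2.62 A

V_A = 120 × 692/2233 = 37.188 V; V_B = 120 × 269/2233 = 14.456 V; V_C = 120 × 461/2233 = 24.774 V.
P_out = V_A I_A + V_B I_B + V_C I_C = 37.188×5.23 + 14.456×0.443 + 24.774×4.57 = 194.49 + 6.4040 + 113.22 = 314.11 W.
Ideal ⇒ P_in = P_out, so I_p = P_out/V_p = 314.11/120 = 2.62 A.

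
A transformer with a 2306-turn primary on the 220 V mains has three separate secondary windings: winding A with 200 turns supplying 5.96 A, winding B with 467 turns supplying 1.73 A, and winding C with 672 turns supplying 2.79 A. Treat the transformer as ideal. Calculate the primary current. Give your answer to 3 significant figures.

I_p ≈ 1.68 A

V_A = 220 × 200/2306 = 19.081 V; V_B = 220 × 467/2306 = 44.553 V; V_C = 220 × 672/2306 = 64.111 V.
P_out = V_A I_A + V_B I_B + V_C I_C = 19.081×5.96 + 44.553×1.73 + 64.111×2.79 = 113.72 + 77.077 + 178.87 = 369.67 W.
Ideal ⇒ P_in = P_out, so I_p = P_out/V_p = 369.67/220 = 1.68 A.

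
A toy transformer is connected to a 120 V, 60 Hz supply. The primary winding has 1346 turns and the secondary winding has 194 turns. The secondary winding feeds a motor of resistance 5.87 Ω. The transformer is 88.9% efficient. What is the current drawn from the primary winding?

V_s = 120 × 194/1346 = 17.296 V.
I_s = V_s/R = 17.296/5.87 = 2.9465 A.
P_out = V_s I_s = 17.296 × 2.9465 = 50.961 W.
P_in = P_out/η = 50.961/0.889 = 57.324 W.
I_p = P_in/V_p = 57.324/120 = 0.478 A.

I_p ≈ 0.478 A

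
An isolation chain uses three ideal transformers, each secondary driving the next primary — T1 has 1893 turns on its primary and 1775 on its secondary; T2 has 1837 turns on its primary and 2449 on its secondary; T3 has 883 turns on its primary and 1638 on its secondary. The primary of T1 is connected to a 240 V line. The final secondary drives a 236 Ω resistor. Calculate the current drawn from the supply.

I_supply ≈ 5.47 A

After T1: V = 240.00 × 1775/1893 = 225.04 V.
After T2: V = 225.04 × 2449/1837 = 300.01 V.
After T3: V = 300.01 × 1638/883 = 556.53 V.
I_load = 556.53/236 = 2.3582 A, so P_out = 556.53 × 2.3582 = 1312.4 W.
All ideal ⇒ P_in = P_out, so I_supply = 1312.4/240 = 5.47 A.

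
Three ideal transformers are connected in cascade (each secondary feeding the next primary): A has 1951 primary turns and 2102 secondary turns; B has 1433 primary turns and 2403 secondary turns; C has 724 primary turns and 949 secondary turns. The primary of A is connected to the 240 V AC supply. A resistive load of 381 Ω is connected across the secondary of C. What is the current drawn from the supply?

I_supply ≈ 3.53 A

Secondary of A: V = 240.00 × 2102/1951 = 258.58 V.
Secondary of B: V = 258.58 × 2403/1433 = 433.60 V.
Secondary of C: V = 433.60 × 949/724 = 568.36 V.
I_load = 568.36/381 = 1.4918 A, so P_out = 568.36 × 1.4918 = 847.85 W.
All ideal ⇒ P_in = P_out, so I_supply = 847.85/240 = 3.53 A.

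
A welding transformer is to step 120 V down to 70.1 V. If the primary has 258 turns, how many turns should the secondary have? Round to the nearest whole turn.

N_s = 151 turns

N_s/N_p = V_s/V_p, so N_s = 258 × 70.1/120 = 150.7 ≈ 151 turns.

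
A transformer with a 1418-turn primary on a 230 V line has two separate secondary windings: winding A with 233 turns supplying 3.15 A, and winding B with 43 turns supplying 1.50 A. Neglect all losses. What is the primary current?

I_p ≈ 0.563 A

V_A = 230 × 233/1418 = 37.793 V; V_B = 230 × 43/1418 = 6.9746 V.
P_out = V_A I_A + V_B I_B = 37.793×3.15 + 6.9746×1.50 = 119.05 + 10.462 = 129.51 W.
Ideal ⇒ P_in = P_out, so I_p = P_out/V_p = 129.51/230 = 0.563 A.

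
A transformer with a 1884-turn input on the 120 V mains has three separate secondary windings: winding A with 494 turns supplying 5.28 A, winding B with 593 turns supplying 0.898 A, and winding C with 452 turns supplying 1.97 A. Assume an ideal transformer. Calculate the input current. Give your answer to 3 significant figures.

V_A = 120 × 494/1884 = 31.465 V; V_B = 120 × 593/1884 = 37.771 V; V_C = 120 × 452/1884 = 28.790 V.
P_out = V_A I_A + V_B I_B + V_C I_C = 31.465×5.28 + 37.771×0.898 + 28.790×1.97 = 166.14 + 33.918 + 56.716 = 256.77 W.
Ideal ⇒ P_in = P_out, so I_in = P_out/V_in = 256.77/120 = 2.14 A.

I_in ≈ 2.14 A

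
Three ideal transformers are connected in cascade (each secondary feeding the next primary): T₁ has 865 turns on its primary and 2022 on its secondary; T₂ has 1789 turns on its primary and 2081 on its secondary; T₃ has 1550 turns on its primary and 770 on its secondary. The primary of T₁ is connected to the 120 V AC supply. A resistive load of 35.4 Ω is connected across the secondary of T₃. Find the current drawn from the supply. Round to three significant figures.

After T₁: V = 120.00 × 2022/865 = 280.51 V.
After T₂: V = 280.51 × 2081/1789 = 326.29 V.
After T₃: V = 326.29 × 770/1550 = 162.09 V.
I_load = 162.09/35.4 = 4.5789 A, so P_out = 162.09 × 4.5789 = 742.22 W.
All ideal ⇒ P_in = P_out, so I_supply = 742.22/120 = 6.19 A.

I_supply ≈ 6.19 A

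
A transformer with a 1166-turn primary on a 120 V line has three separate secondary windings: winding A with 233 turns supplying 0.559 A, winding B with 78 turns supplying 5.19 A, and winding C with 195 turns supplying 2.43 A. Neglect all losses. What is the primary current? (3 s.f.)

V_A = 120 × 233/1166 = 23.979 V; V_B = 120 × 78/1166 = 8.0274 V; V_C = 120 × 195/1166 = 20.069 V.
P_out = V_A I_A + V_B I_B + V_C I_C = 23.979×0.559 + 8.0274×5.19 + 20.069×2.43 = 13.404 + 41.662 + 48.767 = 103.83 W.
Ideal ⇒ P_in = P_out, so I_p = P_out/V_p = 103.83/120 = 0.865 A.

I_p ≈ 0.865 A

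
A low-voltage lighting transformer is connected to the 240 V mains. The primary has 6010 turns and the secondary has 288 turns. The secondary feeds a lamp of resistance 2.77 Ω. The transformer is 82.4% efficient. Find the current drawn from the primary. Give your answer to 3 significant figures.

I_p ≈ 0.241 A

V_s = 240 × 288/6010 = 11.501 V.
I_s = V_s/R = 11.501/2.77 = 4.1519 A.
P_out = V_s I_s = 11.501 × 4.1519 = 47.751 W.
P_in = P_out/η = 47.751/0.824 = 57.950 W.
I_p = P_in/V_p = 57.950/240 = 0.241 A.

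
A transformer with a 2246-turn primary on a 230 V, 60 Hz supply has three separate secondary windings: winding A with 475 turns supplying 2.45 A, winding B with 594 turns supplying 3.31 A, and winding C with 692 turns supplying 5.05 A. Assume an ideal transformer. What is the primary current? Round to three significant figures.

I_p ≈ 2.95 A

V_A = 230 × 475/2246 = 48.642 V; V_B = 230 × 594/2246 = 60.828 V; V_C = 230 × 692/2246 = 70.864 V.
P_out = V_A I_A + V_B I_B + V_C I_C = 48.642×2.45 + 60.828×3.31 + 70.864×5.05 = 119.17 + 201.34 + 357.86 = 678.38 W.
Ideal ⇒ P_in = P_out, so I_p = P_out/V_p = 678.38/230 = 2.95 A.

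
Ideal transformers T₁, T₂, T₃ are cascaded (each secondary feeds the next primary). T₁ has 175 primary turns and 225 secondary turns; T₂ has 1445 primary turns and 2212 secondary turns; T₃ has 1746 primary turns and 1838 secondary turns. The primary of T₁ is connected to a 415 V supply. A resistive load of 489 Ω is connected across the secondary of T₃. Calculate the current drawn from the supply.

After T₁: V = 415.00 × 225/175 = 533.57 V.
After T₂: V = 533.57 × 2212/1445 = 816.79 V.
After T₃: V = 816.79 × 1838/1746 = 859.83 V.
I_load = 859.83/489 = 1.7583 A, so P_out = 859.83 × 1.7583 = 1511.9 W.
All ideal ⇒ P_in = P_out, so I_supply = 1511.9/415 = 3.64 A.

I_supply ≈ 3.64 A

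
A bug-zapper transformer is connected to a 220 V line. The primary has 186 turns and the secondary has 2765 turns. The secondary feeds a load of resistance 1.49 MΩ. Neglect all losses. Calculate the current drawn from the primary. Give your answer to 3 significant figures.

I_p ≈ 0.0326 A

V_s = V_p × N_s/N_p = 220 × 2765/186 = 3270.4 V.
I_s = V_s/R = 3270.4/(1.49×10^6) = 0.0021949 A.
For an ideal transformer I_p N_p = I_s N_s, so I_p = 0.0021949 × 2765/186 = 0.0326 A.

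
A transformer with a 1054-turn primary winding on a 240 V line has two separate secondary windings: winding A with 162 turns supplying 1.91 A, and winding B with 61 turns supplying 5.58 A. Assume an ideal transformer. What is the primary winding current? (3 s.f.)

V_A = 240 × 162/1054 = 36.888 V; V_B = 240 × 61/1054 = 13.890 V.
P_out = V_A I_A + V_B I_B = 36.888×1.91 + 13.890×5.58 = 70.456 + 77.506 = 147.96 W.
Ideal ⇒ P_in = P_out, so I_p = P_out/V_p = 147.96/240 = 0.617 A.

I_p ≈ 0.617 A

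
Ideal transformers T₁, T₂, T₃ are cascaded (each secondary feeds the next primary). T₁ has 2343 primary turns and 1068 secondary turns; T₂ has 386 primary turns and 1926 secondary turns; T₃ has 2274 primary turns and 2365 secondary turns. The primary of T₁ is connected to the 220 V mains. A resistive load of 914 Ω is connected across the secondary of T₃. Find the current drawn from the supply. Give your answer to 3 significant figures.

After T₁: V = 220.00 × 1068/2343 = 100.28 V.
After T₂: V = 100.28 × 1926/386 = 500.37 V.
After T₃: V = 500.37 × 2365/2274 = 520.39 V.
I_load = 520.39/914 = 0.56936 A, so P_out = 520.39 × 0.56936 = 296.29 W.
All ideal ⇒ P_in = P_out, so I_supply = 296.29/220 = 1.35 A.

I_supply ≈ 1.35 A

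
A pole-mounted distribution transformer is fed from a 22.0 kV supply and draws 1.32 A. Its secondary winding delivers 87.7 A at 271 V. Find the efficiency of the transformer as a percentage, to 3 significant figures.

P_in = 22000 × 1.32 = 29040.0 W.
P_out = 271 × 87.7 = 23766.7 W.
η = P_out/P_in = 23766.7/29040.0 = 0.818.

η ≈ 81.8%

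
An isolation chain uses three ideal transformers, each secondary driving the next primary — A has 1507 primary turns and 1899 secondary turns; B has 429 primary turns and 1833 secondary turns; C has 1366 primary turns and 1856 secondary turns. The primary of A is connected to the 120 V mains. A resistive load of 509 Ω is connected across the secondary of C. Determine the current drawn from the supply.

I_supply ≈ 12.6 A

After A: V = 120.00 × 1899/1507 = 151.21 V.
After B: V = 151.21 × 1833/429 = 646.10 V.
After C: V = 646.10 × 1856/1366 = 877.86 V.
I_load = 877.86/509 = 1.7247 A, so P_out = 877.86 × 1.7247 = 1514.0 W.
All ideal ⇒ P_in = P_out, so I_supply = 1514.0/120 = 12.6 A.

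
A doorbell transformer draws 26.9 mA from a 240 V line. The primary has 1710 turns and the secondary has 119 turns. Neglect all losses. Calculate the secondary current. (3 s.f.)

I_s ≈ 0.387 A

I_s/I_p = N_p/N_s, so I_s = 0.0269 × 1710/119 = 0.387 A.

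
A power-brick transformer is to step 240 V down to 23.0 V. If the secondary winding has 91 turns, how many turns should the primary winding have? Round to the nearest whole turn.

N_p = 950 turns

N_p/N_s = V_p/V_s, so N_p = 91 × 240/23.0 = 949.6 ≈ 950 turns.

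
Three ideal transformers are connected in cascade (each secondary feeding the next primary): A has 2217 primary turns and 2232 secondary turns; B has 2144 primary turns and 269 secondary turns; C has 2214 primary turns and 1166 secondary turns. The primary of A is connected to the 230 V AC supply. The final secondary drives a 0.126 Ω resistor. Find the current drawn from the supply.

Secondary of A: V = 230.00 × 2232/2217 = 231.56 V.
Secondary of B: V = 231.56 × 269/2144 = 29.053 V.
Secondary of C: V = 29.053 × 1166/2214 = 15.300 V.
I_load = 15.300/0.126 = 121.43 A, so P_out = 15.300 × 121.43 = 1858.0 W.
All ideal ⇒ P_in = P_out, so I_supply = 1858.0/230 = 8.08 A.

I_supply ≈ 8.08 A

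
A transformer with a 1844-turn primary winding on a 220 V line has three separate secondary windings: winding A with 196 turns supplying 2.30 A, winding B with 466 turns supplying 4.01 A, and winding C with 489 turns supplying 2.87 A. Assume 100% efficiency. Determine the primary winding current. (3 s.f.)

I_p ≈ 2.02 A

V_A = 220 × 196/1844 = 23.384 V; V_B = 220 × 466/1844 = 55.597 V; V_C = 220 × 489/1844 = 58.341 V.
P_out = V_A I_A + V_B I_B + V_C I_C = 23.384×2.30 + 55.597×4.01 + 58.341×2.87 = 53.783 + 222.94 + 167.44 = 444.16 W.
Ideal ⇒ P_in = P_out, so I_p = P_out/V_p = 444.16/220 = 2.02 A.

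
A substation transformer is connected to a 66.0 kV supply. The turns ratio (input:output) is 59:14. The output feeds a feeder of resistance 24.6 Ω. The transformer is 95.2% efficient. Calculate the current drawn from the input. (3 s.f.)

V_out = 66000 × 14/59 = 15661 V.
I_out = V_out/R = 15661/24.6 = 636.63 A.
P_out = V_out I_out = 15661 × 636.63 = 9.9702×10^6 W.
P_in = P_out/η = 9.9702×10^6/0.952 = 1.0473×10^7 W.
I_in = P_in/V_in = 1.0473×10^7/66000 = 159 A.

I_in ≈ 159 A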